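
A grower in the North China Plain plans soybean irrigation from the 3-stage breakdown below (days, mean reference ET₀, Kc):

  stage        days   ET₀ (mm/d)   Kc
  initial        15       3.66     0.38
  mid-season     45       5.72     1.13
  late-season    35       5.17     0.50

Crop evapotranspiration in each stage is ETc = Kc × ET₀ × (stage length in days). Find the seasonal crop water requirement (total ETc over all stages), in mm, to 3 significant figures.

initial: 0.38 × 3.66 × 15 = 20.86 mm
mid-season: 1.13 × 5.72 × 45 = 290.86 mm
late-season: 0.50 × 5.17 × 35 = 90.48 mm
Seasonal total = 402.20 mm

402 mm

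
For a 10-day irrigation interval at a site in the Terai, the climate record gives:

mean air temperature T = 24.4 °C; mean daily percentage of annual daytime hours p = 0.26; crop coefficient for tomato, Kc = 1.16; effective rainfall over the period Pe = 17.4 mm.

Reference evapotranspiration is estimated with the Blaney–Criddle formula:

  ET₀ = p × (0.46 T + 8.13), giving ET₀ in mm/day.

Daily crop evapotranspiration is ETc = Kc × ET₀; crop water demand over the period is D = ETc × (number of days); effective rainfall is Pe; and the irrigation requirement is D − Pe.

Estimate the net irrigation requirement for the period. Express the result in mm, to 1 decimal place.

41.0 mm

ET₀ = 0.26 × (0.46 × 24.4 + 8.13) = 0.26 × 19.354 = 5.0320 mm/d
ETc = Kc × ET₀ = 1.16 × 5.0320 = 5.8371 mm/d
Crop demand D = ETc × 10 d = 5.8371 × 10 = 58.371 mm
D − Pe = 58.371 − 17.4 = 40.971 mm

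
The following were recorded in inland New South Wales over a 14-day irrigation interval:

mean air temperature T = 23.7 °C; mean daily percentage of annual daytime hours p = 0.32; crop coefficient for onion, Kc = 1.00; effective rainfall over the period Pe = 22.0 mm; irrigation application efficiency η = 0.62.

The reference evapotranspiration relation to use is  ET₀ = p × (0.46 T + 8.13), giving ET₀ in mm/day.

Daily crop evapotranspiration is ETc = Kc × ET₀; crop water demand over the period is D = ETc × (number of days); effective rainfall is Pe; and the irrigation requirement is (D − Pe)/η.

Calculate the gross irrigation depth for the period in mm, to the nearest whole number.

102 mm

ET₀ = 0.32 × (0.46 × 23.7 + 8.13) = 0.32 × 19.032 = 6.0902 mm/d
ETc = Kc × ET₀ = 1.00 × 6.0902 = 6.0902 mm/d
Crop demand D = ETc × 14 d = 6.0902 × 14 = 85.263 mm
D − Pe = 85.263 − 22.0 = 63.263 mm
Gross irrigation = 63.263 / 0.62 = 102.037 mm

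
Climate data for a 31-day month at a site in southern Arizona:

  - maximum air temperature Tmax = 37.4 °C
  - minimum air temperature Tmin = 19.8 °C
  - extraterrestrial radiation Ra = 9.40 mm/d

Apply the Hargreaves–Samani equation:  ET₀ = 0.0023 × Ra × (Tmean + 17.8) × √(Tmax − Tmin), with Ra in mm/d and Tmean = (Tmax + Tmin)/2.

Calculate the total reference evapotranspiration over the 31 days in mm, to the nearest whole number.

Tmean = (37.4 + 19.8)/2 = 28.60 °C
ET₀ = 0.0023 × 9.40 × (28.60 + 17.8) × √17.6 = 0.0023 × 9.40 × 46.40 × 4.1952 = 4.2085 mm/d
Over 31 days: 4.2085 × 31 = 130.464 mm

130 mm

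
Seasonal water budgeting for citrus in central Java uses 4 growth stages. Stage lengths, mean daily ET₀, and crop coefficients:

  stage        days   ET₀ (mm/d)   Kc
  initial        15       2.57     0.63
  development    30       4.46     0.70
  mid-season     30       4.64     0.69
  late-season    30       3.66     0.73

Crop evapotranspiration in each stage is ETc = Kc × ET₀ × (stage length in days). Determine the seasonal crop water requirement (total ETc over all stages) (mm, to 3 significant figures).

294 mm

initial: 0.63 × 2.57 × 15 = 24.29 mm
development: 0.70 × 4.46 × 30 = 93.66 mm
mid-season: 0.69 × 4.64 × 30 = 96.05 mm
late-season: 0.73 × 3.66 × 30 = 80.15 mm
Seasonal total = 294.15 mm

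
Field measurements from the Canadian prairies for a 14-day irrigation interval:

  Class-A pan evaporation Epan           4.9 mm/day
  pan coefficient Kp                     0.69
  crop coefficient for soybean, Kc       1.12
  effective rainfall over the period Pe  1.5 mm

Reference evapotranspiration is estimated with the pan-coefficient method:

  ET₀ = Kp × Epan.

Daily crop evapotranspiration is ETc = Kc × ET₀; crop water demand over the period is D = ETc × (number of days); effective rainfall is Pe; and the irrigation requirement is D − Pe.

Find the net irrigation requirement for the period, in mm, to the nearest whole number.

ET₀ = 0.69 × 4.9 = 3.3810 mm/d
ETc = Kc × ET₀ = 1.12 × 3.3810 = 3.7867 mm/d
Crop demand D = ETc × 14 d = 3.7867 × 14 = 53.014 mm
D − Pe = 53.014 − 1.5 = 51.514 mm

52 mm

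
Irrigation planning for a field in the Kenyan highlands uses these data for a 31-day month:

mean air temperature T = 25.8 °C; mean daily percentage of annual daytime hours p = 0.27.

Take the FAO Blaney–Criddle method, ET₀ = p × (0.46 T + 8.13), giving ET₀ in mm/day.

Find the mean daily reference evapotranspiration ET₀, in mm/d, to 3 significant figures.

ET₀ = 0.27 × (0.46 × 25.8 + 8.13) = 0.27 × 19.998 = 5.3995 mm/d

5.40 mm/d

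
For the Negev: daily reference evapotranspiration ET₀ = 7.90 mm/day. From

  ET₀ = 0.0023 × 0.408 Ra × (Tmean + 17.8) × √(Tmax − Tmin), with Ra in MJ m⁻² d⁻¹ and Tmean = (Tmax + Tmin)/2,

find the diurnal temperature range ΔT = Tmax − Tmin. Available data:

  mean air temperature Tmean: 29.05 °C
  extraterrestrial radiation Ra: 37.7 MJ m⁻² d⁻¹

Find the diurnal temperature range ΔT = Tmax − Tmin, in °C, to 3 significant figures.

22.7 °C

√ΔT = ET₀ / [0.0023 × 0.408 × Ra × (Tmean+17.8)] = 7.90 / (0.0023 × 15.3816 × 46.85) = 4.7664
ΔT = 4.7664² = 22.719 °C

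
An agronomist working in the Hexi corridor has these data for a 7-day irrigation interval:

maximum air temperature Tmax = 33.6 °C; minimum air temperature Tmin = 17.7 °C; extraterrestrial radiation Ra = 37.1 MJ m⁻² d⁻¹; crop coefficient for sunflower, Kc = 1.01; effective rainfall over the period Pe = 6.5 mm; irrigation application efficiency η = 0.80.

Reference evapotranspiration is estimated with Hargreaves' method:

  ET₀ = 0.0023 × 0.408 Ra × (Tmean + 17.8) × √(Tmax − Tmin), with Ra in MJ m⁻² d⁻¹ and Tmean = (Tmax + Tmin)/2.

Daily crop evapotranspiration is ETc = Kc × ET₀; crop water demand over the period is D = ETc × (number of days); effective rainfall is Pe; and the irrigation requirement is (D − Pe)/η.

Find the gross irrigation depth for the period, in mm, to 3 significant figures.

Tmean = (33.6 + 17.7)/2 = 25.65 °C
0.408 Ra = 0.408 × 37.1 = 15.1368 mm/d equivalent
ET₀ = 0.0023 × 15.1368 × (25.65 + 17.8) × √15.9 = 0.0023 × 15.1368 × 43.45 × 3.9875 = 6.0319 mm/d
ETc = Kc × ET₀ = 1.01 × 6.0319 = 6.0922 mm/d
Crop demand D = ETc × 7 d = 6.0922 × 7 = 42.645 mm
D − Pe = 42.645 − 6.5 = 36.145 mm
Gross irrigation = 36.145 / 0.80 = 45.181 mm

45.2 mm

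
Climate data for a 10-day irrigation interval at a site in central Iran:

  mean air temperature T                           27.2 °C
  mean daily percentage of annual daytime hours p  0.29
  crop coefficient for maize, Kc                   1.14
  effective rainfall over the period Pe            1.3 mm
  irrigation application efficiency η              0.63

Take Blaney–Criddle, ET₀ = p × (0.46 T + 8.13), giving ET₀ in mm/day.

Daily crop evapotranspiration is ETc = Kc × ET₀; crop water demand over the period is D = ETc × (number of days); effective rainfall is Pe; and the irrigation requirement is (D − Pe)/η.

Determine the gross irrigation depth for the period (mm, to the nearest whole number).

ET₀ = 0.29 × (0.46 × 27.2 + 8.13) = 0.29 × 20.642 = 5.9862 mm/d
ETc = Kc × ET₀ = 1.14 × 5.9862 = 6.8243 mm/d
Crop demand D = ETc × 10 d = 6.8243 × 10 = 68.243 mm
D − Pe = 68.243 − 1.3 = 66.943 mm
Gross irrigation = 66.943 / 0.63 = 106.259 mm

106 mm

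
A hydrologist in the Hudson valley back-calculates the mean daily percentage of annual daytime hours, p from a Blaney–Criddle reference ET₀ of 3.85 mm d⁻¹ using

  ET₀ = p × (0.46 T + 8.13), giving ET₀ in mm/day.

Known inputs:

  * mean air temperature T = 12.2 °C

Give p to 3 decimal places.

0.280

p = ET₀ / (0.46 T + 8.13) = 3.85 / (0.46 × 12.2 + 8.13) = 3.85 / 13.742 = 0.2802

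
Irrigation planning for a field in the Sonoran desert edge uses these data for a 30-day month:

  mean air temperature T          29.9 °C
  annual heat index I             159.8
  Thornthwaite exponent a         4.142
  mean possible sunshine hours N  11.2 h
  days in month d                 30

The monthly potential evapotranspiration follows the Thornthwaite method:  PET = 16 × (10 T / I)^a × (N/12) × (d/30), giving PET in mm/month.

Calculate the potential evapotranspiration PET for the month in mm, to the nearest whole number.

200 mm

10T/I = 10 × 29.9 / 159.8 = 1.8711
(10T/I)^a = 1.8711^4.142 = 13.3976
Uncorrected PET = 16 × 13.3976 = 214.362 mm
Correction = (N/12)(d/30) = (11.2/12)(30/30) = 0.9333
PET = 214.362 × 0.9333 = 200.064 mm/month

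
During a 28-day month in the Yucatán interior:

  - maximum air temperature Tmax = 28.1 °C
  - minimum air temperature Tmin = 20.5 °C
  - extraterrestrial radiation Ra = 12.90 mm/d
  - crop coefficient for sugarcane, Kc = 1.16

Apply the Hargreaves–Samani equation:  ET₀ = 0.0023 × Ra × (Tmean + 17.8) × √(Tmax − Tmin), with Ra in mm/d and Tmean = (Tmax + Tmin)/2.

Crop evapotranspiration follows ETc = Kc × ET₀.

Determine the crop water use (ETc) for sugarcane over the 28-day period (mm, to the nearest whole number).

112 mm

Tmean = (28.1 + 20.5)/2 = 24.30 °C
ET₀ = 0.0023 × 12.90 × (24.30 + 17.8) × √7.6 = 0.0023 × 12.90 × 42.10 × 2.7568 = 3.4435 mm/d
ETc = Kc × ET₀ = 1.16 × 3.4435 = 3.9945 mm/d
Over 28 days: 3.9945 × 28 = 111.846 mm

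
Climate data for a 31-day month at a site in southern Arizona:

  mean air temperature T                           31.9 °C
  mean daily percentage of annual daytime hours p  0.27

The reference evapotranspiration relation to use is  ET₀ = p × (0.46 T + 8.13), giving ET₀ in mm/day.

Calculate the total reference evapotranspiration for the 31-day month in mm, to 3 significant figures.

191 mm

ET₀ = 0.27 × (0.46 × 31.9 + 8.13) = 0.27 × 22.804 = 6.1571 mm/d
Monthly total = 6.1571 × 31 = 190.870 mm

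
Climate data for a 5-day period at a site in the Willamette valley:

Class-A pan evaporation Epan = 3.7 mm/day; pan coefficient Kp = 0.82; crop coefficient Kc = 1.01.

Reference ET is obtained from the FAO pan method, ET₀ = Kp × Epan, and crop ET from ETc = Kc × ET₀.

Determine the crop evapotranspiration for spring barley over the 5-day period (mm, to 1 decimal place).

ET₀ = 0.82 × 3.7 = 3.0340 mm/d
ETc = Kc × ET₀ = 1.01 × 3.0340 = 3.0643 mm/d
Over 5 days: 3.0643 × 5 = 15.322 mm

15.3 mm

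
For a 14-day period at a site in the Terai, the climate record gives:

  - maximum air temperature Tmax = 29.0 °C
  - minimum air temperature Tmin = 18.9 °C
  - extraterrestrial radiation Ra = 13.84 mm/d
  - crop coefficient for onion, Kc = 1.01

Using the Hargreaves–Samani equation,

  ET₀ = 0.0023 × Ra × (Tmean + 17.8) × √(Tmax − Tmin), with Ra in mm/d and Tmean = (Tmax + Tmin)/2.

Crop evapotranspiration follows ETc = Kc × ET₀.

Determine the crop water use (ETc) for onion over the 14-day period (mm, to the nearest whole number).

Tmean = (29.0 + 18.9)/2 = 23.95 °C
ET₀ = 0.0023 × 13.84 × (23.95 + 17.8) × √10.1 = 0.0023 × 13.84 × 41.75 × 3.1780 = 4.2235 mm/d
ETc = Kc × ET₀ = 1.01 × 4.2235 = 4.2657 mm/d
Over 14 days: 4.2657 × 14 = 59.720 mm

60 mm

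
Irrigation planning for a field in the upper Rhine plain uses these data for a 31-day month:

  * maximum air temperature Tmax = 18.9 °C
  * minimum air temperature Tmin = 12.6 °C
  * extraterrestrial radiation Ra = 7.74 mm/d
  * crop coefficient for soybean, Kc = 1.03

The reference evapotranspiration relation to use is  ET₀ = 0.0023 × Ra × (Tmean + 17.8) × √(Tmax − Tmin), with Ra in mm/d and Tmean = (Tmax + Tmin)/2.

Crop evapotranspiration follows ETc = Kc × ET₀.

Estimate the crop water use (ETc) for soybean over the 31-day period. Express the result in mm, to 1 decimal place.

Tmean = (18.9 + 12.6)/2 = 15.75 °C
ET₀ = 0.0023 × 7.74 × (15.75 + 17.8) × √6.3 = 0.0023 × 7.74 × 33.55 × 2.5100 = 1.4991 mm/d
ETc = Kc × ET₀ = 1.03 × 1.4991 = 1.5441 mm/d
Over 31 days: 1.5441 × 31 = 47.867 mm

47.9 mm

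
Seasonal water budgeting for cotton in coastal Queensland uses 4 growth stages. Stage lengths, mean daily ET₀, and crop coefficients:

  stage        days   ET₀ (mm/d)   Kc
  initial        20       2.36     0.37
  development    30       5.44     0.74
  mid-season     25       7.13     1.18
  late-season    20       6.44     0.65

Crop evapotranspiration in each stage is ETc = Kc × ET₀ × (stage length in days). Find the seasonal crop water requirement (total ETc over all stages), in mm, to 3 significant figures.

initial: 0.37 × 2.36 × 20 = 17.46 mm
development: 0.74 × 5.44 × 30 = 120.77 mm
mid-season: 1.18 × 7.13 × 25 = 210.34 mm
late-season: 0.65 × 6.44 × 20 = 83.72 mm
Seasonal total = 432.29 mm

432 mm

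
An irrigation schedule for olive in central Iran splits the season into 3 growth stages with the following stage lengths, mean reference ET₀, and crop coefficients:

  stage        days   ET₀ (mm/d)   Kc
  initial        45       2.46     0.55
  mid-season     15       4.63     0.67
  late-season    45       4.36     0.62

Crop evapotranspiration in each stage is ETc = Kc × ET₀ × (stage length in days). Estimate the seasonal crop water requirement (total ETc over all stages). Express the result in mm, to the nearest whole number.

229 mm

initial: 0.55 × 2.46 × 45 = 60.89 mm
mid-season: 0.67 × 4.63 × 15 = 46.53 mm
late-season: 0.62 × 4.36 × 45 = 121.64 mm
Seasonal total = 229.06 mm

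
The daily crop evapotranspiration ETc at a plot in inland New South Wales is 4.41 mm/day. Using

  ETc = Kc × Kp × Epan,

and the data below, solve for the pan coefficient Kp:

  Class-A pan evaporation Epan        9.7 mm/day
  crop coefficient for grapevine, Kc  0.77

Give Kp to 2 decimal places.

0.59

ETc = Kc × Kp × Epan  ⇒  Kp = ETc / (Kc × Epan)
Kp = 4.41 / (0.77 × 9.7) = 4.41 / 7.469 = 0.5904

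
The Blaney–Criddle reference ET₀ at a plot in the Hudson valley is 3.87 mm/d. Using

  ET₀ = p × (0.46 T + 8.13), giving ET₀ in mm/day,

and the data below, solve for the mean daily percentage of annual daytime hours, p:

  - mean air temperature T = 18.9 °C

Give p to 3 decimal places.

0.230

p = ET₀ / (0.46 T + 8.13) = 3.87 / (0.46 × 18.9 + 8.13) = 3.87 / 16.824 = 0.2300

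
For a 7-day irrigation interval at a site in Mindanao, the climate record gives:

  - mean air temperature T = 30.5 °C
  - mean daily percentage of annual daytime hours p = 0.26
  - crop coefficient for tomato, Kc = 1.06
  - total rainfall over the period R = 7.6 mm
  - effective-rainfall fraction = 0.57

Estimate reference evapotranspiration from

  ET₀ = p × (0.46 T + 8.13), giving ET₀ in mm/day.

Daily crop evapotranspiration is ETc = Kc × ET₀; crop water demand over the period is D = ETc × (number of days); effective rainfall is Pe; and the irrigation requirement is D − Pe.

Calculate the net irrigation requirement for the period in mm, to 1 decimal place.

ET₀ = 0.26 × (0.46 × 30.5 + 8.13) = 0.26 × 22.160 = 5.7616 mm/d
ETc = Kc × ET₀ = 1.06 × 5.7616 = 6.1073 mm/d
Crop demand D = ETc × 7 d = 6.1073 × 7 = 42.751 mm
Pe = 0.57 × 7.6 = 4.332 mm
D − Pe = 42.751 − 4.332 = 38.419 mm

38.4 mm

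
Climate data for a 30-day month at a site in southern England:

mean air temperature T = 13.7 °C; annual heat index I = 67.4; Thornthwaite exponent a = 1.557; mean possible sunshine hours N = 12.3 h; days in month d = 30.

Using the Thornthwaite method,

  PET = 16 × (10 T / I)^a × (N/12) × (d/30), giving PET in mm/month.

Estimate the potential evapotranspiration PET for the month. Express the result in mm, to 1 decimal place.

10T/I = 10 × 13.7 / 67.4 = 2.0326
(10T/I)^a = 2.0326^1.557 = 3.0174
Uncorrected PET = 16 × 3.0174 = 48.278 mm
Correction = (N/12)(d/30) = (12.3/12)(30/30) = 1.0250
PET = 48.278 × 1.0250 = 49.485 mm/month

49.5 mm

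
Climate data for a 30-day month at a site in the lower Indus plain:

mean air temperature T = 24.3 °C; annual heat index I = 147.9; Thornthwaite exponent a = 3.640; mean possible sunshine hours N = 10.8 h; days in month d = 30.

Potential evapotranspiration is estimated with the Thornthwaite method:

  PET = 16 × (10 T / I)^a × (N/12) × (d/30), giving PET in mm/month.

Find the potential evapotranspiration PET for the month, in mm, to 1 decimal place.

10T/I = 10 × 24.3 / 147.9 = 1.6430
(10T/I)^a = 1.6430^3.640 = 6.0943
Uncorrected PET = 16 × 6.0943 = 97.509 mm
Correction = (N/12)(d/30) = (10.8/12)(30/30) = 0.9000
PET = 97.509 × 0.9000 = 87.758 mm/month

87.8 mm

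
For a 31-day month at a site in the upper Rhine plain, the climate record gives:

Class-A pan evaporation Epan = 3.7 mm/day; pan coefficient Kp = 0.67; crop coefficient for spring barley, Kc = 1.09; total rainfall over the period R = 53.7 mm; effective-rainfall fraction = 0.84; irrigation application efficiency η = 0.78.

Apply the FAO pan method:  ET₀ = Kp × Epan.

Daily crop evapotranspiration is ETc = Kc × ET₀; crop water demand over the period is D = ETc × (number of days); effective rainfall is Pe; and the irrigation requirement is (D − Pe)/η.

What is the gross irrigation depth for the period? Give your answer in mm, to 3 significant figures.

ET₀ = 0.67 × 3.7 = 2.4790 mm/d
ETc = Kc × ET₀ = 1.09 × 2.4790 = 2.7021 mm/d
Crop demand D = ETc × 31 d = 2.7021 × 31 = 83.765 mm
Pe = 0.84 × 53.7 = 45.108 mm
D − Pe = 83.765 − 45.108 = 38.657 mm
Gross irrigation = 38.657 / 0.78 = 49.560 mm

49.6 mm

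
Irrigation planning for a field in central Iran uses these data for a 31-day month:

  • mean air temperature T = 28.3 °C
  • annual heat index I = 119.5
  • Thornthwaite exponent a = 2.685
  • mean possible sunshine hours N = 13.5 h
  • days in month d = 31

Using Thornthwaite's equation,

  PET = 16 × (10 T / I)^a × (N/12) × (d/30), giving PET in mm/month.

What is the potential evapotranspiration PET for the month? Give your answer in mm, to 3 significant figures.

10T/I = 10 × 28.3 / 119.5 = 2.3682
(10T/I)^a = 2.3682^2.685 = 10.1231
Uncorrected PET = 16 × 10.1231 = 161.970 mm
Correction = (N/12)(d/30) = (13.5/12)(31/30) = 1.1625
PET = 161.970 × 1.1625 = 188.290 mm/month

188 mm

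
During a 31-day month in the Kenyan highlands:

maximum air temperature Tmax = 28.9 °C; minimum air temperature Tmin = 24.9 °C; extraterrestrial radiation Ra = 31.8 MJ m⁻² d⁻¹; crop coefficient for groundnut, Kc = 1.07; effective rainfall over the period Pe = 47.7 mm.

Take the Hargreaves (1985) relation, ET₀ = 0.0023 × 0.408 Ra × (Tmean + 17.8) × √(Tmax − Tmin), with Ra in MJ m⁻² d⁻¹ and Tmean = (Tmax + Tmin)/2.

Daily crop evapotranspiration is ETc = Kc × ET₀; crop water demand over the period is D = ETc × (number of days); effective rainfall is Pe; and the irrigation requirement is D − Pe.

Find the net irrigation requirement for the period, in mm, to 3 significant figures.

Tmean = (28.9 + 24.9)/2 = 26.90 °C
0.408 Ra = 0.408 × 31.8 = 12.9744 mm/d equivalent
ET₀ = 0.0023 × 12.9744 × (26.90 + 17.8) × √4.0 = 0.0023 × 12.9744 × 44.70 × 2.0000 = 2.6678 mm/d
ETc = Kc × ET₀ = 1.07 × 2.6678 = 2.8545 mm/d
Crop demand D = ETc × 31 d = 2.8545 × 31 = 88.490 mm
D − Pe = 88.490 − 47.7 = 40.790 mm

40.8 mm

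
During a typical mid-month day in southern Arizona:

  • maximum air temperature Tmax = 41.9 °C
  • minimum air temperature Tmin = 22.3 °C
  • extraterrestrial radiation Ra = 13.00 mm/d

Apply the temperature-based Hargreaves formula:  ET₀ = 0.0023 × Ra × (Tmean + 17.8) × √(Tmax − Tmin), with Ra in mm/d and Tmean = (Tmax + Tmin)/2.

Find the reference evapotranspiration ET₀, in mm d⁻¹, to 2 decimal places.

Tmean = (41.9 + 22.3)/2 = 32.10 °C
ET₀ = 0.0023 × 13.00 × (32.10 + 17.8) × √19.6 = 0.0023 × 13.00 × 49.90 × 4.4272 = 6.6054 mm/d

6.61 mm d⁻¹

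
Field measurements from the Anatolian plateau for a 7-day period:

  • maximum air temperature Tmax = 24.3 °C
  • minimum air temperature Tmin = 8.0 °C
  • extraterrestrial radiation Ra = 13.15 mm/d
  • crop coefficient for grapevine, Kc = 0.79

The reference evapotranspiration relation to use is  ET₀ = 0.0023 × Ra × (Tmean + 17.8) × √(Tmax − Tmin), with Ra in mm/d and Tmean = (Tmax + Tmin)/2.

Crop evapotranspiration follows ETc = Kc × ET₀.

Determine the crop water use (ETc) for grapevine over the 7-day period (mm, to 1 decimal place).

22.9 mm

Tmean = (24.3 + 8.0)/2 = 16.15 °C
ET₀ = 0.0023 × 13.15 × (16.15 + 17.8) × √16.3 = 0.0023 × 13.15 × 33.95 × 4.0373 = 4.1456 mm/d
ETc = Kc × ET₀ = 0.79 × 4.1456 = 3.2750 mm/d
Over 7 days: 3.2750 × 7 = 22.925 mm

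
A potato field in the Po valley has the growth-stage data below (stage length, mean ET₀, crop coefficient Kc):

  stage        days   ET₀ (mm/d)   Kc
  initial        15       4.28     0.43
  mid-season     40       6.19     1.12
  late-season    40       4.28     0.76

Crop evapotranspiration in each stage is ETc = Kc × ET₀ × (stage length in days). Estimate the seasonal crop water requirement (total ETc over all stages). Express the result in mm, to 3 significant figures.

435 mm

initial: 0.43 × 4.28 × 15 = 27.61 mm
mid-season: 1.12 × 6.19 × 40 = 277.31 mm
late-season: 0.76 × 4.28 × 40 = 130.11 mm
Seasonal total = 435.03 mm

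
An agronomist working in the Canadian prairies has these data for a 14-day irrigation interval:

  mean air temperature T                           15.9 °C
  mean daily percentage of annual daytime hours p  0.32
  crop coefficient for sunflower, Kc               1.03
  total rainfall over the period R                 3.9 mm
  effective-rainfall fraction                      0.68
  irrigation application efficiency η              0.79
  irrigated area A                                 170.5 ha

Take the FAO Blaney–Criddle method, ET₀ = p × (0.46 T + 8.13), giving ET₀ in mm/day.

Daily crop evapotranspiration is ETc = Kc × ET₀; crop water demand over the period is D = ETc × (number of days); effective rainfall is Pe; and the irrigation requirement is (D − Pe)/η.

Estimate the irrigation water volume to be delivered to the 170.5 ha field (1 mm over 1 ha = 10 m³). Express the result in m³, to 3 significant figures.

148000 m³

ET₀ = 0.32 × (0.46 × 15.9 + 8.13) = 0.32 × 15.444 = 4.9421 mm/d
ETc = Kc × ET₀ = 1.03 × 4.9421 = 5.0904 mm/d
Crop demand D = ETc × 14 d = 5.0904 × 14 = 71.266 mm
Pe = 0.68 × 3.9 = 2.652 mm
D − Pe = 71.266 − 2.652 = 68.614 mm
Gross irrigation = 68.614 / 0.79 = 86.853 mm
Volume = 86.853 mm × 170.5 ha × 10 = 148084.4 m³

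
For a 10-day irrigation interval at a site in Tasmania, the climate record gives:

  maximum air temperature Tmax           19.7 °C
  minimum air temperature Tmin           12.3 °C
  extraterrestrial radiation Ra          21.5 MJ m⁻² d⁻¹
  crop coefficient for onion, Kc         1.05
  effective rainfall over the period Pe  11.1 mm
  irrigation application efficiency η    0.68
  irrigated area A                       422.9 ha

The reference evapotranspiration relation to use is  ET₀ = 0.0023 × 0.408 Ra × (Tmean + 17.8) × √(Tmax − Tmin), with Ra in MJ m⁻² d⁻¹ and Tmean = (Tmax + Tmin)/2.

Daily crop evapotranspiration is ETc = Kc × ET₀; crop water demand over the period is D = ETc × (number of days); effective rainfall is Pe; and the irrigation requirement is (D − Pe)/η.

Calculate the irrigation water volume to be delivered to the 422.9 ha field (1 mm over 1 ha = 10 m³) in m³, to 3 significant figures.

52100 m³

Tmean = (19.7 + 12.3)/2 = 16.00 °C
0.408 Ra = 0.408 × 21.5 = 8.7720 mm/d equivalent
ET₀ = 0.0023 × 8.7720 × (16.00 + 17.8) × √7.4 = 0.0023 × 8.7720 × 33.80 × 2.7203 = 1.8551 mm/d
ETc = Kc × ET₀ = 1.05 × 1.8551 = 1.9479 mm/d
Crop demand D = ETc × 10 d = 1.9479 × 10 = 19.479 mm
D − Pe = 19.479 − 11.1 = 8.379 mm
Gross irrigation = 8.379 / 0.68 = 12.322 mm
Volume = 12.322 mm × 422.9 ha × 10 = 52109.7 m³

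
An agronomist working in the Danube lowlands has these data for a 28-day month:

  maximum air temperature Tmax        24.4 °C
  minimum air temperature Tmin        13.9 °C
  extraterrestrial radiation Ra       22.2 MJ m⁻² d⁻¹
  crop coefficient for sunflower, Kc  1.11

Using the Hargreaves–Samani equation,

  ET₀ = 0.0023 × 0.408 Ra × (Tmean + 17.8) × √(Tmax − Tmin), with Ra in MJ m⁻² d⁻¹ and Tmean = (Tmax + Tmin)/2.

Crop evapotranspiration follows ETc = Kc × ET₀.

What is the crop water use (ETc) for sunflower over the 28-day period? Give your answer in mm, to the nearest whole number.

78 mm

Tmean = (24.4 + 13.9)/2 = 19.15 °C
0.408 Ra = 0.408 × 22.2 = 9.0576 mm/d equivalent
ET₀ = 0.0023 × 9.0576 × (19.15 + 17.8) × √10.5 = 0.0023 × 9.0576 × 36.95 × 3.2404 = 2.4943 mm/d
ETc = Kc × ET₀ = 1.11 × 2.4943 = 2.7687 mm/d
Over 28 days: 2.7687 × 28 = 77.524 mm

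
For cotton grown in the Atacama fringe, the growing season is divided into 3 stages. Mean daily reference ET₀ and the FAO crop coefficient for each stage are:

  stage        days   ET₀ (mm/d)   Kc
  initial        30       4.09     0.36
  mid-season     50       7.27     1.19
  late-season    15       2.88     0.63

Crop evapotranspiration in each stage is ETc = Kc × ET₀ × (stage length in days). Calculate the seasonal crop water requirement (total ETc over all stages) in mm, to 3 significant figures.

504 mm

initial: 0.36 × 4.09 × 30 = 44.17 mm
mid-season: 1.19 × 7.27 × 50 = 432.57 mm
late-season: 0.63 × 2.88 × 15 = 27.22 mm
Seasonal total = 503.96 mm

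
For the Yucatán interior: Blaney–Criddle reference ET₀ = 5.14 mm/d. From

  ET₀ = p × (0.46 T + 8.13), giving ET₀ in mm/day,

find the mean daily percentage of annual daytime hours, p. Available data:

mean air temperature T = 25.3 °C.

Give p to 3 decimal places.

0.260

p = ET₀ / (0.46 T + 8.13) = 5.14 / (0.46 × 25.3 + 8.13) = 5.14 / 19.768 = 0.2600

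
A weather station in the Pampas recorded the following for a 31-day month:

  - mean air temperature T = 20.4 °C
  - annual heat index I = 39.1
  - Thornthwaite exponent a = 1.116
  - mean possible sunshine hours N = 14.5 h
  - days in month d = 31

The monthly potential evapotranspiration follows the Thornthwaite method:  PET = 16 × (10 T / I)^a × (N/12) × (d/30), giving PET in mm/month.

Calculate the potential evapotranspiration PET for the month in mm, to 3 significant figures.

126 mm

10T/I = 10 × 20.4 / 39.1 = 5.2174
(10T/I)^a = 5.2174^1.116 = 6.3194
Uncorrected PET = 16 × 6.3194 = 101.110 mm
Correction = (N/12)(d/30) = (14.5/12)(31/30) = 1.2486
PET = 101.110 × 1.2486 = 126.246 mm/month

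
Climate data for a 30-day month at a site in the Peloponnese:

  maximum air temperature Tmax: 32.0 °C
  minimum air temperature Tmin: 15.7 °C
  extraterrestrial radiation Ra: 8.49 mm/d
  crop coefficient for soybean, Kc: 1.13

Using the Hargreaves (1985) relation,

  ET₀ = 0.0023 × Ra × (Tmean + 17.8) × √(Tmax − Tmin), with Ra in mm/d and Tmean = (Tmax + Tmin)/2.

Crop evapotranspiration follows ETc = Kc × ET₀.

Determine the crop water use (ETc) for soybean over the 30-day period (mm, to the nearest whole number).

Tmean = (32.0 + 15.7)/2 = 23.85 °C
ET₀ = 0.0023 × 8.49 × (23.85 + 17.8) × √16.3 = 0.0023 × 8.49 × 41.65 × 4.0373 = 3.2835 mm/d
ETc = Kc × ET₀ = 1.13 × 3.2835 = 3.7104 mm/d
Over 30 days: 3.7104 × 30 = 111.312 mm

111 mm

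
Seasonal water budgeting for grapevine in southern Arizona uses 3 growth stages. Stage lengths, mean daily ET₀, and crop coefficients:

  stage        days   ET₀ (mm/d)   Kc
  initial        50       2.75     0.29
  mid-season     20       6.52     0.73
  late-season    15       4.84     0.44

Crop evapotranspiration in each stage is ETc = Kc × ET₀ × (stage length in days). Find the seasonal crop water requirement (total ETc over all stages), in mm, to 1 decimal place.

167.0 mm

initial: 0.29 × 2.75 × 50 = 39.88 mm
mid-season: 0.73 × 6.52 × 20 = 95.19 mm
late-season: 0.44 × 4.84 × 15 = 31.94 mm
Seasonal total = 167.01 mm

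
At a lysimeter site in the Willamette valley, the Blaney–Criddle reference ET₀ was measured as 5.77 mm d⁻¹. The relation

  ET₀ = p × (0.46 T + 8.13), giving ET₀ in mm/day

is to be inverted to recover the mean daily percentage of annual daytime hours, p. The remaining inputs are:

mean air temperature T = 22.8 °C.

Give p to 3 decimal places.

0.310

p = ET₀ / (0.46 T + 8.13) = 5.77 / (0.46 × 22.8 + 8.13) = 5.77 / 18.618 = 0.3099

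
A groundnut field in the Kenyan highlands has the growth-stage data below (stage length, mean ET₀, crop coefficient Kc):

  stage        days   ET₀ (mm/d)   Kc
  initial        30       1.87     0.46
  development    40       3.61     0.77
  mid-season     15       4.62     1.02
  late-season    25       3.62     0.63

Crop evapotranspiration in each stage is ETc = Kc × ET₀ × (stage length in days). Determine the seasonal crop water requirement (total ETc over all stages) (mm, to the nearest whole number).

initial: 0.46 × 1.87 × 30 = 25.81 mm
development: 0.77 × 3.61 × 40 = 111.19 mm
mid-season: 1.02 × 4.62 × 15 = 70.69 mm
late-season: 0.63 × 3.62 × 25 = 57.02 mm
Seasonal total = 264.71 mm

265 mm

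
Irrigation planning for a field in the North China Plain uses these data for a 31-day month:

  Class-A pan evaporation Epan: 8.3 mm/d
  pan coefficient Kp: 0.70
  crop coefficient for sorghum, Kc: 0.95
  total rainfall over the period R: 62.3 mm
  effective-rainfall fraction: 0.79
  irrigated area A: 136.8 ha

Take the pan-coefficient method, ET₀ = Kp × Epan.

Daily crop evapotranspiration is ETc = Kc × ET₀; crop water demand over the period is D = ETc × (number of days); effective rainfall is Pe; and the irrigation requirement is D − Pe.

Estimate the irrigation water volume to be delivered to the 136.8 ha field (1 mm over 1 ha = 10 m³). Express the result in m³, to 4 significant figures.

166700 m³

ET₀ = 0.70 × 8.3 = 5.8100 mm/d
ETc = Kc × ET₀ = 0.95 × 5.8100 = 5.5195 mm/d
Crop demand D = ETc × 31 d = 5.5195 × 31 = 171.105 mm
Pe = 0.79 × 62.3 = 49.217 mm
D − Pe = 171.105 − 49.217 = 121.888 mm
Volume = 121.888 mm × 136.8 ha × 10 = 166742.8 m³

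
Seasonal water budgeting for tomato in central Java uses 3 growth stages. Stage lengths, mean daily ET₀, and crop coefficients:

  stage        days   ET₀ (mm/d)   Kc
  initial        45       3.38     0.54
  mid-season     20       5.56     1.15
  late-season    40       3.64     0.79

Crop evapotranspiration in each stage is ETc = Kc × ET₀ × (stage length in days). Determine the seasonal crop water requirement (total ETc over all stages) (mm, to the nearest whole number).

initial: 0.54 × 3.38 × 45 = 82.13 mm
mid-season: 1.15 × 5.56 × 20 = 127.88 mm
late-season: 0.79 × 3.64 × 40 = 115.02 mm
Seasonal total = 325.03 mm

325 mm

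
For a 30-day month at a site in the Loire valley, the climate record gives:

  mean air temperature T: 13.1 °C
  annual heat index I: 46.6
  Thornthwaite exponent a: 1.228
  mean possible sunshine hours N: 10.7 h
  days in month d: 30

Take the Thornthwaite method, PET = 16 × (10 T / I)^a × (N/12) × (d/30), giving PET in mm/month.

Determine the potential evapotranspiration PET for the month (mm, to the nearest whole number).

10T/I = 10 × 13.1 / 46.6 = 2.8112
(10T/I)^a = 2.8112^1.228 = 3.5583
Uncorrected PET = 16 × 3.5583 = 56.933 mm
Correction = (N/12)(d/30) = (10.7/12)(30/30) = 0.8917
PET = 56.933 × 0.8917 = 50.767 mm/month

51 mm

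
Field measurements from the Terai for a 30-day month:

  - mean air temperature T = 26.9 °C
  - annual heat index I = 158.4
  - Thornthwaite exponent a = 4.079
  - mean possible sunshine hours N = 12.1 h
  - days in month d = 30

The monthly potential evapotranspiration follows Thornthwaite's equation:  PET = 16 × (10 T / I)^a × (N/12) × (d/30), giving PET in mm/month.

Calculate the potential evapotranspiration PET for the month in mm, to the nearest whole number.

10T/I = 10 × 26.9 / 158.4 = 1.6982
(10T/I)^a = 1.6982^4.079 = 8.6721
Uncorrected PET = 16 × 8.6721 = 138.754 mm
Correction = (N/12)(d/30) = (12.1/12)(30/30) = 1.0083
PET = 138.754 × 1.0083 = 139.906 mm/month

140 mm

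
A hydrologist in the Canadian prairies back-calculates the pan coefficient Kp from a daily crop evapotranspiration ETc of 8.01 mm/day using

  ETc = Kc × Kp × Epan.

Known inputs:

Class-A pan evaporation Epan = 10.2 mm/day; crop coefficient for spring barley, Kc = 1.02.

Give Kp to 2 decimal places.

0.77

ETc = Kc × Kp × Epan  ⇒  Kp = ETc / (Kc × Epan)
Kp = 8.01 / (1.02 × 10.2) = 8.01 / 10.404 = 0.7699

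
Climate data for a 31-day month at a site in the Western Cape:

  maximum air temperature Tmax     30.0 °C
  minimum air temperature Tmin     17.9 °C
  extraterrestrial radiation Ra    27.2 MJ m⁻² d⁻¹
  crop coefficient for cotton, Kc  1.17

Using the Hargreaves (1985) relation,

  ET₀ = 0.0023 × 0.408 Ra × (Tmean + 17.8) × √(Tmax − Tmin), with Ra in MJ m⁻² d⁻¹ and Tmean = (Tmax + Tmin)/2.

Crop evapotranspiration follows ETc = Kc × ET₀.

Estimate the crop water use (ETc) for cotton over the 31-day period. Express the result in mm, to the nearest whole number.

134 mm

Tmean = (30.0 + 17.9)/2 = 23.95 °C
0.408 Ra = 0.408 × 27.2 = 11.0976 mm/d equivalent
ET₀ = 0.0023 × 11.0976 × (23.95 + 17.8) × √12.1 = 0.0023 × 11.0976 × 41.75 × 3.4785 = 3.7069 mm/d
ETc = Kc × ET₀ = 1.17 × 3.7069 = 4.3371 mm/d
Over 31 days: 4.3371 × 31 = 134.450 mm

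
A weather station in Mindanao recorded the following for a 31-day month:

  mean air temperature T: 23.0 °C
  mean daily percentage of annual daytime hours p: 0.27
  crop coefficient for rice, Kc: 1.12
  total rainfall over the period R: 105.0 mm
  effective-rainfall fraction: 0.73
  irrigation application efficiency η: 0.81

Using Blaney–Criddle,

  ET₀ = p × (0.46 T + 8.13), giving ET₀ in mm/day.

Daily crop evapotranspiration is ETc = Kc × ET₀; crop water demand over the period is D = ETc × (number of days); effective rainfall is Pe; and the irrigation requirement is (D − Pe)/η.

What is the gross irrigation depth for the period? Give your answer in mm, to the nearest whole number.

122 mm

ET₀ = 0.27 × (0.46 × 23.0 + 8.13) = 0.27 × 18.710 = 5.0517 mm/d
ETc = Kc × ET₀ = 1.12 × 5.0517 = 5.6579 mm/d
Crop demand D = ETc × 31 d = 5.6579 × 31 = 175.395 mm
Pe = 0.73 × 105.0 = 76.650 mm
D − Pe = 175.395 − 76.650 = 98.745 mm
Gross irrigation = 98.745 / 0.81 = 121.907 mm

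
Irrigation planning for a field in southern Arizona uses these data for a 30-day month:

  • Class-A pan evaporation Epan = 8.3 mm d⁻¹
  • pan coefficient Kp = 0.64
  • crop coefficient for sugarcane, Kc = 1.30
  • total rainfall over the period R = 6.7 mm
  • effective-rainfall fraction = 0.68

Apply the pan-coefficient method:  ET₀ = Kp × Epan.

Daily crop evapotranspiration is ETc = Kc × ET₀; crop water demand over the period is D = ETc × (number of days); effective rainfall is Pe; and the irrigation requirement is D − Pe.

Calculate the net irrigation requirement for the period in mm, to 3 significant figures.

ET₀ = 0.64 × 8.3 = 5.3120 mm/d
ETc = Kc × ET₀ = 1.30 × 5.3120 = 6.9056 mm/d
Crop demand D = ETc × 30 d = 6.9056 × 30 = 207.168 mm
Pe = 0.68 × 6.7 = 4.556 mm
D − Pe = 207.168 − 4.556 = 202.612 mm

203 mm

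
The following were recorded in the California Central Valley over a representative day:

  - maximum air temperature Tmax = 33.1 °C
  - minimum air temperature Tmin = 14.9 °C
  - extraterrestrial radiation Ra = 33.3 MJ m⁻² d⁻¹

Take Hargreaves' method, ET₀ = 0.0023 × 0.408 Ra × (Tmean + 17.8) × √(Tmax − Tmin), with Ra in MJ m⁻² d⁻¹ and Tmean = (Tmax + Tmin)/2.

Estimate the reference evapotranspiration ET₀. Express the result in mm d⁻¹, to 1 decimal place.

5.6 mm d⁻¹

Tmean = (33.1 + 14.9)/2 = 24.00 °C
0.408 Ra = 0.408 × 33.3 = 13.5864 mm/d equivalent
ET₀ = 0.0023 × 13.5864 × (24.00 + 17.8) × √18.2 = 0.0023 × 13.5864 × 41.80 × 4.2661 = 5.5724 mm/d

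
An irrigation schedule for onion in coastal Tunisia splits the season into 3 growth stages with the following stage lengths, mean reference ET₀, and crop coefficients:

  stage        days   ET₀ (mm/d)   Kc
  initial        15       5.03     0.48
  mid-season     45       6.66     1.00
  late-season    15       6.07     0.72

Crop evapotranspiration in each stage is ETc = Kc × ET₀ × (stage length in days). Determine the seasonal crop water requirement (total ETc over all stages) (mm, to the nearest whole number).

401 mm

initial: 0.48 × 5.03 × 15 = 36.22 mm
mid-season: 1.00 × 6.66 × 45 = 299.70 mm
late-season: 0.72 × 6.07 × 15 = 65.56 mm
Seasonal total = 401.48 mm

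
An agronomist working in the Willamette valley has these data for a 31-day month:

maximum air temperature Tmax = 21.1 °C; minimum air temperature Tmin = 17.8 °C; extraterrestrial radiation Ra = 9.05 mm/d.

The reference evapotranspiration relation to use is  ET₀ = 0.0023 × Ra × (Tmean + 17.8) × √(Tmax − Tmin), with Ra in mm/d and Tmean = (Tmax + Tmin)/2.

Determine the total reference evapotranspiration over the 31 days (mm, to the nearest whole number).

44 mm

Tmean = (21.1 + 17.8)/2 = 19.45 °C
ET₀ = 0.0023 × 9.05 × (19.45 + 17.8) × √3.3 = 0.0023 × 9.05 × 37.25 × 1.8166 = 1.4085 mm/d
Over 31 days: 1.4085 × 31 = 43.664 mm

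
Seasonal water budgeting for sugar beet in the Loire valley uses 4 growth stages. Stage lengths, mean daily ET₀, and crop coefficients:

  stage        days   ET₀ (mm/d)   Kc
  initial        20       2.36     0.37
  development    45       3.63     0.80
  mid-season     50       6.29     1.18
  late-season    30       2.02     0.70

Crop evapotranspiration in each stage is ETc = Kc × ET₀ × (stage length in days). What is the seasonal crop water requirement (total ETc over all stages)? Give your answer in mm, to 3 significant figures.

562 mm

initial: 0.37 × 2.36 × 20 = 17.46 mm
development: 0.80 × 3.63 × 45 = 130.68 mm
mid-season: 1.18 × 6.29 × 50 = 371.11 mm
late-season: 0.70 × 2.02 × 30 = 42.42 mm
Seasonal total = 561.67 mm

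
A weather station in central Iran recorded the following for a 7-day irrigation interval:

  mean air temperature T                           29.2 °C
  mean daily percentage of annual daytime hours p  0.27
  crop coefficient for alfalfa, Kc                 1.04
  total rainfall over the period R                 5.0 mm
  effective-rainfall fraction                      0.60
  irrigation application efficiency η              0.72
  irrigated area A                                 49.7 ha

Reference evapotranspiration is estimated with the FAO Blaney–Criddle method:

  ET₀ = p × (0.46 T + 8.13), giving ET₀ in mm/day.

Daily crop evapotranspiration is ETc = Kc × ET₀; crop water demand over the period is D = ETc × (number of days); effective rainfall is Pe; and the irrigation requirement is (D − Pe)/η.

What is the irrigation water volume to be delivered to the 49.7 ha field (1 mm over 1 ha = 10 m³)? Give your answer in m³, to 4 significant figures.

27180 m³

ET₀ = 0.27 × (0.46 × 29.2 + 8.13) = 0.27 × 21.562 = 5.8217 mm/d
ETc = Kc × ET₀ = 1.04 × 5.8217 = 6.0546 mm/d
Crop demand D = ETc × 7 d = 6.0546 × 7 = 42.382 mm
Pe = 0.60 × 5.0 = 3.000 mm
D − Pe = 42.382 − 3.000 = 39.382 mm
Gross irrigation = 39.382 / 0.72 = 54.697 mm
Volume = 54.697 mm × 49.7 ha × 10 = 27184.4 m³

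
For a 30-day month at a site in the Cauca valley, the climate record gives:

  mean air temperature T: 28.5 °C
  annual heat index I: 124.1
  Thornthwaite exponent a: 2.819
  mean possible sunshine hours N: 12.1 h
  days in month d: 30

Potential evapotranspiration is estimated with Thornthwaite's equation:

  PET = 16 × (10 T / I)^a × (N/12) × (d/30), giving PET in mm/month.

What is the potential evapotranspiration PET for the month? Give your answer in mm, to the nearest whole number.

10T/I = 10 × 28.5 / 124.1 = 2.2965
(10T/I)^a = 2.2965^2.819 = 10.4195
Uncorrected PET = 16 × 10.4195 = 166.712 mm
Correction = (N/12)(d/30) = (12.1/12)(30/30) = 1.0083
PET = 166.712 × 1.0083 = 168.096 mm/month

168 mm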